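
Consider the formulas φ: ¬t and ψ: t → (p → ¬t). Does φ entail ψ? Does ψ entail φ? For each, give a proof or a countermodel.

Only the forward implication holds.

(⇒) Assume the antecedent. If p is true, the antecedent forces (p = T, t = F), and t → (p → ¬t) holds there. If p is false, t → (p → ¬t) reduces to true regardless of the other variables. Either way t → (p → ¬t) holds.

(⇐) This fails. Under p = F, t = T, the left side is false but the right side is true.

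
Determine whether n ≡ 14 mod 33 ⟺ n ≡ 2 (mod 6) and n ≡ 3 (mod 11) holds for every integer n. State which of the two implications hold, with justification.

[⇒] This fails: n = 47 gives 47 ≡ 14 (mod 33) but 47 ≡ 5 (mod 6), so the conjunction on the right does not hold.

[⇐] Conversely, if n ≡ 2 (mod 6) and n ≡ 3 (mod 11), then by the Chinese remainder theorem n ≡ 14 (mod 66). Since 14 ≡ 14 (mod 33) and 33 ∣ 66, we get n ≡ 14 (mod 33).

Only the converse holds.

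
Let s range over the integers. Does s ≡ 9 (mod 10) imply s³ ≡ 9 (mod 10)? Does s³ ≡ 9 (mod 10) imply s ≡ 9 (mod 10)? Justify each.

Forward direction. Suppose s ≡ 9 (mod 10). Write s = 10j + 9. Then (10j + 9)³ = 1000j³ + 2700j² + 2430j + 729 = 10(100j³ + 270j² + 243j + 72) + 9, so s³ ≡ 9 (mod 10).

Converse. For the converse, argue contrapositively. If s ≢ 9 (mod 10), then s is congruent to one of 0, 1, 2, 3, 4, 5, 6, 7, 8 modulo 10, and these give s³ ≡ 0, 1, 8, 7, 4, 5, 6, 3, 2 respectively — never 9.

Both directions hold; the statement is true.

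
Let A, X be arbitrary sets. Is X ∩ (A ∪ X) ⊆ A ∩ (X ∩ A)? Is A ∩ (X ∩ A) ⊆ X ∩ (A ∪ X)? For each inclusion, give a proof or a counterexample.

Forward inclusion. This inclusion fails. Take A = ∅, X = {1}; then 1 ∈ X ∩ (A ∪ X) but 1 ∉ A ∩ (X ∩ A).

Reverse inclusion. Let x ∈ A ∩ (X ∩ A). Then x ∈ A ∩ X, from which x ∈ X ∩ (A ∪ X).

Only the reverse inclusion holds.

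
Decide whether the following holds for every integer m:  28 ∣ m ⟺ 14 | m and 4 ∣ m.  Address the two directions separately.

(⟹) If 28 ∣ m, write m = 28q. Since 28 = 2·14, m = 14·(2q), so 14 ∣ m; and since 28 = 7·4, m = 4·(7q), so 4 ∣ m.

(⟸) Suppose 14 ∣ m and 4 ∣ m. Any common multiple of 14 and 4 is a multiple of their lcm; here lcm(14, 4) = 14·4/gcd(14, 4) = 56/2 = 28, so 28 ∣ m.

Both directions hold; the statement is true.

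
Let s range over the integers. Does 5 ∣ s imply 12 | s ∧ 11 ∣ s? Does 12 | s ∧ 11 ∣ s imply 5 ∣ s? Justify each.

Neither implication holds.

[⇒] This fails: take s = 5. Certainly 5 ∣ 5, but 12 ∤ 5.

[⇐] This fails: take s = 132. Both 12 ∣ 132 and 11 ∣ 132, yet 132 is not a multiple of 5 (since 132 = 26·5 + 2), so 5 ∤ 132.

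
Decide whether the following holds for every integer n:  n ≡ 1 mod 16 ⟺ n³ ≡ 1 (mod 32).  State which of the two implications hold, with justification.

Only the converse holds.

(→) This fails: take n = 17. Then 17 ≡ 1 (mod 16), but 17³ = 4913 ≡ 17 (mod 32), not 1.

(←) Conversely, the residues r modulo 32 with r³ ≡ 1 (mod 32) are exactly {1}, and each is ≡ 1 (mod 16).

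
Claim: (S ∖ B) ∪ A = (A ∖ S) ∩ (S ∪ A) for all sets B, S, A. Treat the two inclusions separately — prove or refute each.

(⟹) This inclusion fails. Take B = ∅, S = {1}, A = ∅; then 1 ∈ (S ∖ B) ∪ A but 1 ∉ (A ∖ S) ∩ (S ∪ A).

(⟸) Let x ∈ (A ∖ S) ∩ (S ∪ A). Then either x ∈ A and x ∉ B, S; or x ∈ B ∩ A and x ∉ S. In each case x ∈ (S ∖ B) ∪ A, so (A ∖ S) ∩ (S ∪ A) ⊆ (S ∖ B) ∪ A.

Only the reverse inclusion holds.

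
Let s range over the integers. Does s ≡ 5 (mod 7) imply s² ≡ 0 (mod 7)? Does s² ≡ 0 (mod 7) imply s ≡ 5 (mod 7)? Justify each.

Neither direction holds.

[⇒] This fails: take s = 5. Then 5 ≡ 5 (mod 7), but 5² = 25 ≡ 4 (mod 7), not 0.

[⇐] This fails: take s = 0. Then 0² = 0 ≡ 0 (mod 7), yet 0 ≡ 0 (mod 7), not 5.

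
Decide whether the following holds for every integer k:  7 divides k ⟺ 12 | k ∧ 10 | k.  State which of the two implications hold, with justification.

(→) This fails: take k = 7. Certainly 7 ∣ 7, but 12 ∤ 7.

(←) This fails: take k = 60. Both 12 ∣ 60 and 10 ∣ 60, yet 60 is not a multiple of 7 (since 60 = 8·7 + 4), so 7 ∤ 60.

Neither implication holds.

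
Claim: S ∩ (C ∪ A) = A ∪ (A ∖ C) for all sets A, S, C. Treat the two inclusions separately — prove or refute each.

(⟹) This inclusion fails. Take A = ∅, S = {1}, C = {1}; then 1 ∈ S ∩ (C ∪ A) but 1 ∉ A ∪ (A ∖ C).

(⟸) This inclusion fails. Take A = {1}, S = ∅, C = ∅; then 1 ∈ A ∪ (A ∖ C) but 1 ∉ S ∩ (C ∪ A).

Neither inclusion holds.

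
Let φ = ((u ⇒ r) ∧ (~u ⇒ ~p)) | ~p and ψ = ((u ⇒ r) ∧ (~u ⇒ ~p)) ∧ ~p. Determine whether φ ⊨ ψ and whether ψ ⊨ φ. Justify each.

Only the converse holds.

Forward direction. This fails. Under u = T, r = F, p = F, the left side is true but the right side is false.

Converse. Assume the antecedent. If u is true, the antecedent forces (u = T, r = T, p = F), and ((u ⇒ r) ∧ (~u ⇒ ~p)) | ~p holds there. If u is false, the antecedent forces (u = F, r = F, p = F) or (u = F, r = T, p = F), and ((u ⇒ r) ∧ (~u ⇒ ~p)) | ~p holds there. Either way ((u ⇒ r) ∧ (~u ⇒ ~p)) | ~p holds.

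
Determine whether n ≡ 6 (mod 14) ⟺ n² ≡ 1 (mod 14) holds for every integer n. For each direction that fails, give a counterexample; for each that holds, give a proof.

(⇒) fails and (⇐) fails.

(⟹) This fails: take n = 6. Then 6 ≡ 6 (mod 14), but 6² = 36 ≡ 8 (mod 14), not 1.

(⟸) This fails: take n = 1. Then 1² = 1 ≡ 1 (mod 14), yet 1 ≡ 1 (mod 14), not 6.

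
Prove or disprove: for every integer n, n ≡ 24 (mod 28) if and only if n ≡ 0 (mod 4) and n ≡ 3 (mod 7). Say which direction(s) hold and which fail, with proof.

Forward direction. Suppose n ≡ 24 (mod 28); write n = 28j + 24. Since 4 ∣ 28, reducing mod 4 gives n ≡ 24 ≡ 0 (mod 4); since 7 ∣ 28, reducing mod 7 gives n ≡ 24 ≡ 3 (mod 7).

Converse. If n ≡ 0 (mod 4) and n ≡ 3 (mod 7), then by the Chinese remainder theorem n ≡ 24 (mod 28). This is exactly n ≡ 24 (mod 28).

Equivalent; both directions hold.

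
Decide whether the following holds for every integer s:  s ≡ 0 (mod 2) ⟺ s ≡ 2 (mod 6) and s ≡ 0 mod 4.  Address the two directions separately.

(→) This fails: s = 0 gives 0 ≡ 0 (mod 2) but 0 ≡ 0 (mod 6), so the conjunction on the right does not hold.

(←) Conversely, if s ≡ 2 (mod 6) and s ≡ 0 (mod 4), then by the Chinese remainder theorem s ≡ 8 (mod 12). Since 8 ≡ 0 (mod 2) and 2 ∣ 12, we get s ≡ 0 (mod 2).

(⇒) fails; (⇐) holds.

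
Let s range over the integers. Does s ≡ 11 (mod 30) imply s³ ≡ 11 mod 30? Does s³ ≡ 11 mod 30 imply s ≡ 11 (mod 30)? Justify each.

The biconditional holds.

(⇒) Suppose s ≡ 11 (mod 30). Write s = 30j + 11. Then (30j + 11)³ = 27000j³ + 29700j² + 10890j + 1331 = 30(900j³ + 990j² + 363j + 44) + 11, so s³ ≡ 11 (mod 30).

(⇐) Conversely, suppose s³ ≡ 11 (mod 30). The only residue r in {0, …, 29} with r³ ≡ 11 (mod 30) is r = 11, so s ≡ 11 (mod 30).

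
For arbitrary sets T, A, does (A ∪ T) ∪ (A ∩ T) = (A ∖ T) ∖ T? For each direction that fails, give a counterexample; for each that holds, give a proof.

Only the reverse inclusion holds.

(⊇) Let x ∈ (A ∖ T) ∖ T. Then x ∈ A and x ∉ T, from which x ∈ (A ∪ T) ∪ (A ∩ T).

(⊆) This inclusion fails. Take T = {1}, A = ∅; then 1 ∈ (A ∪ T) ∪ (A ∩ T) but 1 ∉ (A ∖ T) ∖ T.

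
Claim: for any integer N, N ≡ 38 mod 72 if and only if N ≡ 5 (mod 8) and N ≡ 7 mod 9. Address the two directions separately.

(⇒) This fails: N = 38 gives 38 ≡ 38 (mod 72) but 38 ≡ 6 (mod 8), so the conjunction on the right does not hold.

(⇐) This fails: N = 61 satisfies both congruences on the right (61 ≡ 5 mod 8 and 61 ≡ 7 mod 9) yet 61 ≡ 61 (mod 72), not 38.

(⇒) fails and (⇐) fails.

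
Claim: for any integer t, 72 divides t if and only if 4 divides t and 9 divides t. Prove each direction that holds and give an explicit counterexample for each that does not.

Not equivalent: only (⇒) holds.

[⇒] If 72 ∣ t, write t = 72q. Since 72 = 18·4, t = 4·(18q), so 4 ∣ t; and since 72 = 8·9, t = 9·(8q), so 9 ∣ t.

[⇐] This fails: take t = 36. Both 4 ∣ 36 and 9 ∣ 36, yet 36 is not a multiple of 72 (since 36 = 0·72 + 36), so 72 ∤ 36.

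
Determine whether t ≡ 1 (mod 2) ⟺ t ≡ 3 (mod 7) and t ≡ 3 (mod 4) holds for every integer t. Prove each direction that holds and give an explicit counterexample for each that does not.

The forward direction fails; the converse holds.

(→) This fails: t = 1 gives 1 ≡ 1 (mod 2) but 1 ≡ 1 (mod 7), so the conjunction on the right does not hold.

(←) Conversely, if t ≡ 3 (mod 7) and t ≡ 3 (mod 4), then by the Chinese remainder theorem t ≡ 3 (mod 28). Since 3 ≡ 1 (mod 2) and 2 ∣ 28, we get t ≡ 1 (mod 2).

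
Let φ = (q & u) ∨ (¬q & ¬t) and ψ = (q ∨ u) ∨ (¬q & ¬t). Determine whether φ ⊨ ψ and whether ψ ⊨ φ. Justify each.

[⇒] Assume the antecedent. If u is true, (q ∨ u) ∨ (¬q & ¬t) reduces to true regardless of the other variables. If u is false, the antecedent forces (u = F, t = F, q = F), and (q ∨ u) ∨ (¬q & ¬t) holds there. Either way (q ∨ u) ∨ (¬q & ¬t) holds.

[⇐] This fails. Under u = T, t = T, q = F, the left side is false but the right side is true.

Not equivalent: only (⇒) holds.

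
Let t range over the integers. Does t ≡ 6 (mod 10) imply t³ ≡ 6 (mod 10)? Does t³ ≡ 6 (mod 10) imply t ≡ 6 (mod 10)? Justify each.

(⇒) Suppose t ≡ 6 (mod 10). Write t = 10j + 6. Then (10j + 6)³ = 1000j³ + 1800j² + 1080j + 216 = 10(100j³ + 180j² + 108j + 21) + 6, so t³ ≡ 6 (mod 10).

(⇐) For the converse, argue contrapositively. If t ≢ 6 (mod 10), then t is congruent to one of 0, 1, 2, 3, 4, 5, 7, 8, 9 modulo 10, and these give t³ ≡ 0, 1, 8, 7, 4, 5, 3, 2, 9 respectively — never 6.

Both implications hold.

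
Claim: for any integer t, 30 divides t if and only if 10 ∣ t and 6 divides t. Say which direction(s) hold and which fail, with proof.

The biconditional holds.

Converse. Suppose 10 ∣ t and 6 ∣ t. Any common multiple of 10 and 6 is a multiple of their lcm; here lcm(10, 6) = 10·6/gcd(10, 6) = 60/2 = 30, so 30 ∣ t.

Forward direction. If 30 ∣ t, write t = 30q. Since 30 = 3·10, t = 10·(3q), so 10 ∣ t; and since 30 = 5·6, t = 6·(5q), so 6 ∣ t.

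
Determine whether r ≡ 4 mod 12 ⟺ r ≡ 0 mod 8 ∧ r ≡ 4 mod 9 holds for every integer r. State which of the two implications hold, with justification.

(⇒) fails; (⇐) holds.

(⇒) This fails: r = 64 gives 64 ≡ 4 (mod 12) but 64 ≡ 1 (mod 9), so the conjunction on the right does not hold.

(⇐) Conversely, if r ≡ 0 (mod 8) and r ≡ 4 (mod 9), then by the Chinese remainder theorem r ≡ 40 (mod 72). Since 40 ≡ 4 (mod 12) and 12 ∣ 72, we get r ≡ 4 (mod 12).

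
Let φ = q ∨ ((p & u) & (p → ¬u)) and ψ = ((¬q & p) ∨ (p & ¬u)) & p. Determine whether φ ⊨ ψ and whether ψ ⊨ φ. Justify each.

Forward direction. This fails. Under q = T, p = F, u = F, the left side is true but the right side is false.

Converse. This fails. Under q = F, p = T, u = F, the left side is false but the right side is true.

(⇒) fails and (⇐) fails.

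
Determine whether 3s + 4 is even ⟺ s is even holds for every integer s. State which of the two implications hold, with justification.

Both implications hold.

(⟹) Suppose 3s + 4 is even. Since 3 is odd, 3s and s have the same parity, so 3s + 4 ≡ s + 4 (mod 2). As 4 is even, 3s + 4 is even exactly when s is even. Thus s is even.

(⟸) Conversely, suppose s is even; write s = 2j. Then 3s + 4 = 3·(2j) + 4 = 2·3j + 4, which is even.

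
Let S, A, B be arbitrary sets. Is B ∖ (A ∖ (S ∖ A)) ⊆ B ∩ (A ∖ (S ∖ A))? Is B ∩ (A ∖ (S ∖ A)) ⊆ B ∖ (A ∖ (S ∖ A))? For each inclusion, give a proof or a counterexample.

Neither inclusion holds.

Forward inclusion. This inclusion fails. Take S = ∅, A = ∅, B = {1}; then 1 ∈ B ∖ (A ∖ (S ∖ A)) but 1 ∉ B ∩ (A ∖ (S ∖ A)).

Reverse inclusion. This inclusion fails. Take S = ∅, A = {1}, B = {1}; then 1 ∈ B ∩ (A ∖ (S ∖ A)) but 1 ∉ B ∖ (A ∖ (S ∖ A)).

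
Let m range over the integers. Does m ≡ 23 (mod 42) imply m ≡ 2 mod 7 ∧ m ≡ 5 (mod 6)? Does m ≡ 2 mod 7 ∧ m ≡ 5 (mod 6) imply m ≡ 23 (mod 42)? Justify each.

(⟸) If m ≡ 2 (mod 7) and m ≡ 5 (mod 6), then by the Chinese remainder theorem m ≡ 23 (mod 42). This is exactly m ≡ 23 (mod 42).

(⟹) Suppose m ≡ 23 (mod 42); write m = 42j + 23. Since 7 ∣ 42, reducing mod 7 gives m ≡ 23 ≡ 2 (mod 7); since 6 ∣ 42, reducing mod 6 gives m ≡ 23 ≡ 5 (mod 6).

Both directions hold.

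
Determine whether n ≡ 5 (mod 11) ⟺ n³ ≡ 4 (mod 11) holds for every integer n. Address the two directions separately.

The biconditional holds.

Forward direction. Suppose n ≡ 5 (mod 11). Write n = 11j + 5. Then (11j + 5)³ = 1331j³ + 1815j² + 825j + 125 = 11(121j³ + 165j² + 75j + 11) + 4, so n³ ≡ 4 (mod 11).

Converse. For the converse, argue contrapositively. If n ≢ 5 (mod 11), then n is congruent to one of 0, 1, 2, 3, 4, 6, 7, 8, 9, 10 modulo 11, and these give n³ ≡ 0, 1, 8, 5, 9, 7, 2, 6, 3, 10 respectively — never 4.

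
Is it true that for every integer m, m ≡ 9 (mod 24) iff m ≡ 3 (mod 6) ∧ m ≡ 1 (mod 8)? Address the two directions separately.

(⇒) Suppose m ≡ 9 (mod 24); write m = 24j + 9. Since 6 ∣ 24, reducing mod 6 gives m ≡ 9 ≡ 3 (mod 6); since 8 ∣ 24, reducing mod 8 gives m ≡ 9 ≡ 1 (mod 8).

(⇐) Conversely, if m ≡ 3 (mod 6) and m ≡ 1 (mod 8), then by the Chinese remainder theorem m ≡ 9 (mod 24). This is exactly m ≡ 9 (mod 24).

Both directions hold; the statement is true.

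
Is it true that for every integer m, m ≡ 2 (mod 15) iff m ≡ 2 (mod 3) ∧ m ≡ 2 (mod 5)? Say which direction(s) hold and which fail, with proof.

Equivalent; both directions hold.

(←) If m ≡ 2 (mod 3) and m ≡ 2 (mod 5), then by the Chinese remainder theorem m ≡ 2 (mod 15). This is exactly m ≡ 2 (mod 15).

(→) Suppose m ≡ 2 (mod 15); write m = 15j + 2. Since 3 ∣ 15, reducing mod 3 gives m ≡ 2 (mod 3); since 5 ∣ 15, reducing mod 5 gives m ≡ 2 (mod 5).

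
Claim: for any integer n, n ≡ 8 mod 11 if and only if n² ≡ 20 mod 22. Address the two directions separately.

(→) This fails: take n = 19. Then 19 ≡ 8 (mod 11), but 19² = 361 ≡ 9 (mod 22), not 20.

(←) This fails: take n = 14. Then 14² = 196 ≡ 20 (mod 22), yet 14 ≡ 3 (mod 11), not 8.

Both directions fail.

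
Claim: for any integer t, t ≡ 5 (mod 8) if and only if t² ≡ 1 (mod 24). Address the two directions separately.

(⇒) This fails: take t = 21. Then 21 ≡ 5 (mod 8), but 21² = 441 ≡ 9 (mod 24), not 1.

(⇐) This fails: take t = 1. Then 1² = 1 ≡ 1 (mod 24), yet 1 ≡ 1 (mod 8), not 5.

Neither direction holds.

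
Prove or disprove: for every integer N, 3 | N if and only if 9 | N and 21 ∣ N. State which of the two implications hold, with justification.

Only the converse holds.

[⇐] Suppose 9 ∣ N and 21 ∣ N. Any common multiple of 9 and 21 is a multiple of their lcm; here lcm(9, 21) = 9·21/gcd(9, 21) = 189/3 = 63, so 63 ∣ N. Since 3 ∣ 63, it follows that 3 ∣ N.

[⇒] This fails: take N = 3. Certainly 3 ∣ 3, but 9 ∤ 3.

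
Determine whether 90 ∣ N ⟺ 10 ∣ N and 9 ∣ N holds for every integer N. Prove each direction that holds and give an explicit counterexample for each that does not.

Forward direction. If 90 ∣ N, write N = 90q. Since 90 = 9·10, N = 10·(9q), so 10 ∣ N; and since 90 = 10·9, N = 9·(10q), so 9 ∣ N.

Converse. Suppose 10 ∣ N and 9 ∣ N. Any common multiple of 10 and 9 is a multiple of their lcm; here gcd(10, 9) = 1, so lcm(10, 9) = 10·9 = 90, so 90 ∣ N.

Equivalent; both directions hold.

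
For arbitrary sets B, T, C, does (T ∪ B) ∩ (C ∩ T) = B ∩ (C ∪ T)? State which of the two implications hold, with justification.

Forward inclusion. This inclusion fails. Take B = ∅, T = {1}, C = {1}; then 1 ∈ (T ∪ B) ∩ (C ∩ T) but 1 ∉ B ∩ (C ∪ T).

Reverse inclusion. This inclusion fails. Take B = {1}, T = {1}, C = ∅; then 1 ∈ B ∩ (C ∪ T) but 1 ∉ (T ∪ B) ∩ (C ∩ T).

(⊆) fails and (⊇) fails.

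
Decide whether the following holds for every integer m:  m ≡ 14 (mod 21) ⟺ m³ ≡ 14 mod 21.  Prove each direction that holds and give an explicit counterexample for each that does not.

(⇒) Suppose m ≡ 14 (mod 21). Write m = 21j + 14. Then (21j + 14)³ = 9261j³ + 18522j² + 12348j + 2744 = 21(441j³ + 882j² + 588j + 130) + 14, so m³ ≡ 14 (mod 21).

(⇐) Conversely, suppose m³ ≡ 14 (mod 21). The only residue r in {0, …, 20} with r³ ≡ 14 (mod 21) is r = 14, so m ≡ 14 (mod 21).

Both directions hold.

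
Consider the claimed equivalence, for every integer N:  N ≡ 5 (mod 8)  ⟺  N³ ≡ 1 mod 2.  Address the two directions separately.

Only the forward implication holds.

[⇒] Suppose N ≡ 5 (mod 8). Then N³ ≡ 5³ = 125 (mod 8), and since 2 ∣ 8, also N³ ≡ 1 (mod 2).

[⇐] This fails: take N = 1. Then 1³ = 1 ≡ 1 (mod 2), yet 1 ≡ 1 (mod 8), not 5.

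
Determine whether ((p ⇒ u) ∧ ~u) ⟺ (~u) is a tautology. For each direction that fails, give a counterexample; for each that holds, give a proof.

Only the forward direction holds.

Forward direction. Assume the antecedent. If u is true, the antecedent cannot hold. If u is false, ~u reduces to true regardless of the other variables. Either way ~u holds.

Converse. This fails. Under u = F, p = T, the left side is false but the right side is true.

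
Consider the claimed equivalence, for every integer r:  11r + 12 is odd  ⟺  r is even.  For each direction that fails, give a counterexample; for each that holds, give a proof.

[⇒] This fails: r = 3 gives 11r + 12 = 45, which is odd, but 3 is odd, not even.

[⇐] This also fails: r = 0 is even, but 11r + 12 = 12 is even, not odd.

Neither direction holds.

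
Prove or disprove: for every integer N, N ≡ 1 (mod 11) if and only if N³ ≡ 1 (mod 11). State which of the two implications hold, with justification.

(⟹) Suppose N ≡ 1 (mod 11). Write N = 11j + 1. Then (11j + 1)³ = 1331j³ + 363j² + 33j + 1 = 11(121j³ + 33j² + 3j) + 1, so N³ ≡ 1 (mod 11).

(⟸) Conversely, suppose N³ ≡ 1 (mod 11). The only residue r in {0, …, 10} with r³ ≡ 1 (mod 11) is r = 1, so N ≡ 1 (mod 11).

Both implications hold.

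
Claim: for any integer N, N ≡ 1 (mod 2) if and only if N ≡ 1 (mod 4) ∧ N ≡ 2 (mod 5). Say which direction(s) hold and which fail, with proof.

(⇒) fails; (⇐) holds.

(⟹) This fails: N = 1 gives 1 ≡ 1 (mod 2) but 1 ≡ 1 (mod 5), so the conjunction on the right does not hold.

(⟸) Conversely, if N ≡ 1 (mod 4) and N ≡ 2 (mod 5), then by the Chinese remainder theorem N ≡ 17 (mod 20). Since 17 ≡ 1 (mod 2) and 2 ∣ 20, we get N ≡ 1 (mod 2).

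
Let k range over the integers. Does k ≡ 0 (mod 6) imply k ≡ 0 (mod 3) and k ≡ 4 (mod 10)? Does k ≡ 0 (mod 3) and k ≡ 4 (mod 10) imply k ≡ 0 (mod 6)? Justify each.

Not equivalent: only (⇐) holds.

(⟹) This fails: k = 0 gives 0 ≡ 0 (mod 6) but 0 ≡ 0 (mod 10), so the conjunction on the right does not hold.

(⟸) Conversely, if k ≡ 0 (mod 3) and k ≡ 4 (mod 10), then by the Chinese remainder theorem k ≡ 24 (mod 30). Since 24 ≡ 0 (mod 6) and 6 ∣ 30, we get k ≡ 0 (mod 6).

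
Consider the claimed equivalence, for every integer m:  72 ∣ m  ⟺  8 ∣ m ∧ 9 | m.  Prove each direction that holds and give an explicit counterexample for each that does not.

Both directions hold.

Converse. Suppose 8 ∣ m and 9 ∣ m. Any common multiple of 8 and 9 is a multiple of their lcm; here gcd(8, 9) = 1, so lcm(8, 9) = 8·9 = 72, so 72 ∣ m.

Forward direction. If 72 ∣ m, write m = 72q. Since 72 = 9·8, m = 8·(9q), so 8 ∣ m; and since 72 = 8·9, m = 9·(8q), so 9 ∣ m.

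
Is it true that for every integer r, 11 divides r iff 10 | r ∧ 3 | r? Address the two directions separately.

Both directions fail.

(⇒) This fails: take r = 11. Certainly 11 ∣ 11, but 10 ∤ 11.

(⇐) This fails: take r = 30. Both 10 ∣ 30 and 3 ∣ 30, yet 30 is not a multiple of 11 (since 30 = 2·11 + 8), so 11 ∤ 30.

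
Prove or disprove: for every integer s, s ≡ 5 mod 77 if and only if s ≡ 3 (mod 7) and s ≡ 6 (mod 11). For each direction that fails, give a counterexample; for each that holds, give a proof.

Both directions fail.

(⇒) This fails: s = 5 gives 5 ≡ 5 (mod 77) but 5 ≡ 5 (mod 7), so the conjunction on the right does not hold.

(⇐) This fails: s = 17 satisfies both congruences on the right (17 ≡ 3 mod 7 and 17 ≡ 6 mod 11) yet 17 ≡ 17 (mod 77), not 5.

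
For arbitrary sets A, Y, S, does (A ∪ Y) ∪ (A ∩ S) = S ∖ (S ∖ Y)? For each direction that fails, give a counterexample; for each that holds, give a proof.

(⊆) This inclusion fails. Take A = {1}, Y = ∅, S = ∅; then 1 ∈ (A ∪ Y) ∪ (A ∩ S) but 1 ∉ S ∖ (S ∖ Y).

(⊇) Let x ∈ S ∖ (S ∖ Y). Then either x ∈ Y ∩ S and x ∉ A; or x ∈ A ∩ Y ∩ S. In each case x ∈ (A ∪ Y) ∪ (A ∩ S), so S ∖ (S ∖ Y) ⊆ (A ∪ Y) ∪ (A ∩ S).

(⊆) fails; (⊇) holds.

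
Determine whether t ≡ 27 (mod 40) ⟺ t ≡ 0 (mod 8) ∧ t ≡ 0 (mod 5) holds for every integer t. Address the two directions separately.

Neither implication holds.

(⇒) This fails: t = 27 gives 27 ≡ 27 (mod 40) but 27 ≡ 3 (mod 8), so the conjunction on the right does not hold.

(⇐) This fails: t = 0 satisfies both congruences on the right (0 ≡ 0 mod 8 and 0 ≡ 0 mod 5) yet 0 ≡ 0 (mod 40), not 27.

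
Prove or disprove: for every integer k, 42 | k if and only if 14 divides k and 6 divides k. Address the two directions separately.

Both directions hold; the statement is true.

(⟹) If 42 ∣ k, write k = 42q. Since 42 = 3·14, k = 14·(3q), so 14 ∣ k; and since 42 = 7·6, k = 6·(7q), so 6 ∣ k.

(⟸) Suppose 14 ∣ k and 6 ∣ k. Any common multiple of 14 and 6 is a multiple of their lcm; here lcm(14, 6) = 14·6/gcd(14, 6) = 84/2 = 42, so 42 ∣ k.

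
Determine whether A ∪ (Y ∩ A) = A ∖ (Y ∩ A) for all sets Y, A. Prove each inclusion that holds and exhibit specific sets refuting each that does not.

(⟹) This inclusion fails. Take Y = {1}, A = {1}; then 1 ∈ A ∪ (Y ∩ A) but 1 ∉ A ∖ (Y ∩ A).

(⟸) Let x ∈ A ∖ (Y ∩ A). Then x ∈ A and x ∉ Y, from which x ∈ A ∪ (Y ∩ A).

The sets are not equal: only the reverse inclusion holds.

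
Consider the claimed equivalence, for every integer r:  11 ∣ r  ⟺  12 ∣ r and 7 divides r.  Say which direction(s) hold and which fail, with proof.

Neither direction holds.

Forward direction. This fails: take r = 11. Certainly 11 ∣ 11, but 12 ∤ 11.

Converse. This fails: take r = 84. Both 12 ∣ 84 and 7 ∣ 84, yet 84 is not a multiple of 11 (since 84 = 7·11 + 7), so 11 ∤ 84.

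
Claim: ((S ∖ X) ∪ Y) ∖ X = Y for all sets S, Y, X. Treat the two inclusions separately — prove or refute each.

(⊆) This inclusion fails. Take S = {1}, Y = ∅, X = ∅; then 1 ∈ ((S ∖ X) ∪ Y) ∖ X but 1 ∉ Y.

(⊇) This inclusion fails. Take S = ∅, Y = {1}, X = {1}; then 1 ∈ Y but 1 ∉ ((S ∖ X) ∪ Y) ∖ X.

Neither inclusion holds.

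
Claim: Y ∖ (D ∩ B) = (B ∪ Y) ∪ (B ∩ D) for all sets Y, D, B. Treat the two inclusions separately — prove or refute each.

(⟹) Let x ∈ Y ∖ (D ∩ B). Then either x ∈ Y and x ∉ D, B; or x ∈ Y ∩ D and x ∉ B; or x ∈ Y ∩ B and x ∉ D. In each case x ∈ (B ∪ Y) ∪ (B ∩ D), so Y ∖ (D ∩ B) ⊆ (B ∪ Y) ∪ (B ∩ D).

(⟸) This inclusion fails. Take Y = ∅, D = ∅, B = {1}; then 1 ∈ (B ∪ Y) ∪ (B ∩ D) but 1 ∉ Y ∖ (D ∩ B).

(⊆) holds; (⊇) fails.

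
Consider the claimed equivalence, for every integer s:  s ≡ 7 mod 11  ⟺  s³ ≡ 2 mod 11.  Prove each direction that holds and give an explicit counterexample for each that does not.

(⇐) Suppose s³ ≡ 2 (mod 11). The only residue r in {0, …, 10} with r³ ≡ 2 (mod 11) is r = 7, so s ≡ 7 (mod 11).

(⇒) Suppose s ≡ 7 mod 11. Write s = 11j + 7. Then (11j + 7)³ = 1331j³ + 2541j² + 1617j + 343 = 11(121j³ + 231j² + 147j + 31) + 2, so s³ ≡ 2 (mod 11).

Both directions hold; the statement is true.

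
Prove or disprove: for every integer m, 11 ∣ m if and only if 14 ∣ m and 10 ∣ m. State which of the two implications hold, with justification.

Neither direction holds.

[⇒] This fails: take m = 11. Certainly 11 ∣ 11, but 14 ∤ 11.

[⇐] This fails: take m = 70. Both 14 ∣ 70 and 10 ∣ 70, yet 70 is not a multiple of 11 (since 70 = 6·11 + 4), so 11 ∤ 70.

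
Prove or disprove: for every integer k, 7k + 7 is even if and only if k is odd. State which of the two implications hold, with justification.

(⇐) Suppose k is odd; write k = 2j + 1. Then 7k + 7 = 7·(2j + 1) + 7 = 2·7j + 14, which is even.

(⇒) Suppose 7k + 7 is even. Since 7 is odd, 7k and k have the same parity, so 7k + 7 ≡ k + 7 (mod 2). As 7 is odd, 7k + 7 is even exactly when k is odd. Thus k is odd.

The biconditional holds.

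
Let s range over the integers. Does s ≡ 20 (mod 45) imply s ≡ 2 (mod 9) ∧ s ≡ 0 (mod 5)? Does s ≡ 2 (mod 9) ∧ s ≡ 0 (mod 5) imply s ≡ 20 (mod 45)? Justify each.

[⇒] Suppose s ≡ 20 (mod 45); write s = 45j + 20. Since 9 ∣ 45, reducing mod 9 gives s ≡ 20 ≡ 2 (mod 9); since 5 ∣ 45, reducing mod 5 gives s ≡ 20 ≡ 0 (mod 5).

[⇐] Conversely, if s ≡ 2 (mod 9) and s ≡ 0 (mod 5), then by the Chinese remainder theorem s ≡ 20 (mod 45). This is exactly s ≡ 20 (mod 45).

The biconditional holds.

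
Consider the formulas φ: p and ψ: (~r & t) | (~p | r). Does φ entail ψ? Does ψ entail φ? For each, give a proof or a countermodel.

Forward direction. This fails. Under p = T, t = F, r = F, the left side is true but the right side is false.

Converse. This fails. Under p = F, t = F, r = F, the left side is false but the right side is true.

(⇒) fails and (⇐) fails.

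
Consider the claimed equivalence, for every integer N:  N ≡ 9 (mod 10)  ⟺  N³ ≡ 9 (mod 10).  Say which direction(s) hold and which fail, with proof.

[⇐] Suppose N³ ≡ 9 (mod 10). The only residue r in {0, …, 9} with r³ ≡ 9 (mod 10) is r = 9, so N ≡ 9 (mod 10).

[⇒] Suppose N ≡ 9 (mod 10). Write N = 10j + 9. Then (10j + 9)³ = 1000j³ + 2700j² + 2430j + 729 = 10(100j³ + 270j² + 243j + 72) + 9, so N³ ≡ 9 (mod 10).

Both directions hold; the statement is true.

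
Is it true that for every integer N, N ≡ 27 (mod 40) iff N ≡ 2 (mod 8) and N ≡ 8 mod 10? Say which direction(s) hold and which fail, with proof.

Forward direction. This fails: N = 27 gives 27 ≡ 27 (mod 40) but 27 ≡ 3 (mod 8), so the conjunction on the right does not hold.

Converse. This fails: N = 18 satisfies both congruences on the right (18 ≡ 2 mod 8 and 18 ≡ 8 mod 10) yet 18 ≡ 18 (mod 40), not 27.

Neither implication holds.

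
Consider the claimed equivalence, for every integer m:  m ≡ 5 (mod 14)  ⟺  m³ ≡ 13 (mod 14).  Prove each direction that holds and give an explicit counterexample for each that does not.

(⟹) Suppose m ≡ 5 (mod 14). Write m = 14j + 5. Then (14j + 5)³ = 2744j³ + 2940j² + 1050j + 125 = 14(196j³ + 210j² + 75j + 8) + 13, so m³ ≡ 13 (mod 14).

(⟸) This fails: take m = 3. Then 3³ = 27 ≡ 13 (mod 14), yet 3 ≡ 3 (mod 14), not 5.

Only the forward direction holds.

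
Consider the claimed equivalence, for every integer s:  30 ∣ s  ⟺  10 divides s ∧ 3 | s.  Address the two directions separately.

Both directions hold.

(←) Suppose 10 ∣ s and 3 ∣ s. Any common multiple of 10 and 3 is a multiple of their lcm; here gcd(10, 3) = 1, so lcm(10, 3) = 10·3 = 30, so 30 ∣ s.

(→) If 30 ∣ s, write s = 30q. Since 30 = 3·10, s = 10·(3q), so 10 ∣ s; and since 30 = 10·3, s = 3·(10q), so 3 ∣ s.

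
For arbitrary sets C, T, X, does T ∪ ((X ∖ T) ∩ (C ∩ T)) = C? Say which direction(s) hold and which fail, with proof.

(⊆) fails and (⊇) fails.

Forward inclusion. This inclusion fails. Take C = ∅, T = {1}, X = ∅; then 1 ∈ T ∪ ((X ∖ T) ∩ (C ∩ T)) but 1 ∉ C.

Reverse inclusion. This inclusion fails. Take C = {1}, T = ∅, X = ∅; then 1 ∈ C but 1 ∉ T ∪ ((X ∖ T) ∩ (C ∩ T)).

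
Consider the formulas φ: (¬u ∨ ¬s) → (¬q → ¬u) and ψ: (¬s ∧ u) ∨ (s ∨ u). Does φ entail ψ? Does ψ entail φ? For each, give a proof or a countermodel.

Forward direction. This fails. Under q = F, s = F, u = F, the left side is true but the right side is false.

Converse. This fails. Under q = F, s = F, u = T, the left side is false but the right side is true.

(⇒) fails and (⇐) fails.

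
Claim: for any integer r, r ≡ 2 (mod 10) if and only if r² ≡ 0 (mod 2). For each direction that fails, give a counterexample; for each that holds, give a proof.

(⇒) Suppose r ≡ 2 (mod 10). Then r² ≡ 2² = 4 (mod 10), and since 2 ∣ 10, also r² ≡ 0 (mod 2).

(⇐) This fails: take r = 0. Then 0² = 0 ≡ 0 (mod 2), yet 0 ≡ 0 (mod 10), not 2.

Not equivalent: only (⇒) holds.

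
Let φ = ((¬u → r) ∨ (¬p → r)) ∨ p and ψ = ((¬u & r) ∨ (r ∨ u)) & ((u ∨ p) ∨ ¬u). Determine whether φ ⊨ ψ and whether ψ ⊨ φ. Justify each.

Only the reverse direction holds.

Converse. Assume the antecedent. If u is true, ((¬u → r) ∨ (¬p → r)) ∨ p reduces to true regardless of the other variables. If u is false, the antecedent forces (u = F, r = T, p = F) or (u = F, r = T, p = T), and ((¬u → r) ∨ (¬p → r)) ∨ p holds there. Either way ((¬u → r) ∨ (¬p → r)) ∨ p holds.

Forward direction. This fails. Under u = F, r = F, p = T, the left side is true but the right side is false.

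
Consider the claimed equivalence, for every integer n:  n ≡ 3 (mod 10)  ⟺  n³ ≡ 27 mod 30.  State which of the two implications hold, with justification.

(⟹) This fails: take n = 13. Then 13 ≡ 3 (mod 10), but 13³ = 2197 ≡ 7 (mod 30), not 27.

(⟸) Conversely, the residues r modulo 30 with r³ ≡ 27 (mod 30) are exactly {3}, and each is ≡ 3 (mod 10).

Not equivalent: only (⇐) holds.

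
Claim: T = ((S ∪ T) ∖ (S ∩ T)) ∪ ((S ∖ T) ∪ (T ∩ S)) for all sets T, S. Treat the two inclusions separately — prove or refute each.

The sets are not equal: only the forward inclusion holds.

(⊆) Let x ∈ T. Then either x ∈ T and x ∉ S; or x ∈ T ∩ S. In each case x ∈ ((S ∪ T) ∖ (S ∩ T)) ∪ ((S ∖ T) ∪ (T ∩ S)), so T ⊆ ((S ∪ T) ∖ (S ∩ T)) ∪ ((S ∖ T) ∪ (T ∩ S)).

(⊇) This inclusion fails. Take T = ∅, S = {1}; then 1 ∈ ((S ∪ T) ∖ (S ∩ T)) ∪ ((S ∖ T) ∪ (T ∩ S)) but 1 ∉ T.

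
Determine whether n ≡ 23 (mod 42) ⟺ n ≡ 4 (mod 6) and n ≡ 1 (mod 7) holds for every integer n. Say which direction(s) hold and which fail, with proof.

(⇒) This fails: n = 23 gives 23 ≡ 23 (mod 42) but 23 ≡ 5 (mod 6), so the conjunction on the right does not hold.

(⇐) This fails: n = 22 satisfies both congruences on the right (22 ≡ 4 mod 6 and 22 ≡ 1 mod 7) yet 22 ≡ 22 (mod 42), not 23.

Neither direction holds.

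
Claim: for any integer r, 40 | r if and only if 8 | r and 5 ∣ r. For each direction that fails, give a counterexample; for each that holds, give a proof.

Both directions hold; the statement is true.

[⇐] Suppose 8 ∣ r and 5 ∣ r. Any common multiple of 8 and 5 is a multiple of their lcm; here gcd(8, 5) = 1, so lcm(8, 5) = 8·5 = 40, so 40 ∣ r.

[⇒] If 40 ∣ r, write r = 40q. Since 40 = 5·8, r = 8·(5q), so 8 ∣ r; and since 40 = 8·5, r = 5·(8q), so 5 ∣ r.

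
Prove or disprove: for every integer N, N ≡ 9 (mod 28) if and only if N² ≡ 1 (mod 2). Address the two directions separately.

(⇒) Suppose N ≡ 9 (mod 28). Then N² ≡ 9² = 81 (mod 28), and since 2 ∣ 28, also N² ≡ 1 (mod 2).

(⇐) This fails: take N = 1. Then 1² = 1 ≡ 1 (mod 2), yet 1 ≡ 1 (mod 28), not 9.

Only the forward implication holds.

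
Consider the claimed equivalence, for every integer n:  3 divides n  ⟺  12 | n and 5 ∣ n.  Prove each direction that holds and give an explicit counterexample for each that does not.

(⇒) fails; (⇐) holds.

(⇐) Suppose 12 ∣ n and 5 ∣ n. Any common multiple of 12 and 5 is a multiple of their lcm; here gcd(12, 5) = 1, so lcm(12, 5) = 12·5 = 60, so 60 ∣ n. Since 3 ∣ 60, it follows that 3 ∣ n.

(⇒) This fails: take n = 3. Certainly 3 ∣ 3, but 12 ∤ 3.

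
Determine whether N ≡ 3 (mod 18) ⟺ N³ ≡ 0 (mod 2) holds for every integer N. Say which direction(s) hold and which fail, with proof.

Forward direction. This fails: take N = 3. Then 3 ≡ 3 (mod 18), but 3³ = 27 ≡ 1 (mod 2), not 0.

Converse. This fails: take N = 0. Then 0³ = 0 ≡ 0 (mod 2), yet 0 ≡ 0 (mod 18), not 3.

(⇒) fails and (⇐) fails.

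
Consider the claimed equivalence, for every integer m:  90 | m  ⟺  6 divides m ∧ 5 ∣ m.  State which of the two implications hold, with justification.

Not equivalent: only (⇒) holds.

[⇒] If 90 ∣ m, write m = 90q. Since 90 = 15·6, m = 6·(15q), so 6 ∣ m; and since 90 = 18·5, m = 5·(18q), so 5 ∣ m.

[⇐] This fails: take m = 30. Both 6 ∣ 30 and 5 ∣ 30, yet 30 is not a multiple of 90 (since 30 = 0·90 + 30), so 90 ∤ 30.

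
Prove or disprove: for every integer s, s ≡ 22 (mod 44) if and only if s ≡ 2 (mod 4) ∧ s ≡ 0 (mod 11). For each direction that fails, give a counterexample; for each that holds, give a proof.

Forward direction. Suppose s ≡ 22 (mod 44); write s = 44j + 22. Since 4 ∣ 44, reducing mod 4 gives s ≡ 22 ≡ 2 (mod 4); since 11 ∣ 44, reducing mod 11 gives s ≡ 22 ≡ 0 (mod 11).

Converse. If s ≡ 2 (mod 4) and s ≡ 0 (mod 11), then by the Chinese remainder theorem s ≡ 22 (mod 44). This is exactly s ≡ 22 (mod 44).

The biconditional holds.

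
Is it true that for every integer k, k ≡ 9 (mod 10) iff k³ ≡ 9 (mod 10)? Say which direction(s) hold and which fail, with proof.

Both directions hold; the statement is true.

(→) Suppose k ≡ 9 (mod 10). Write k = 10j + 9. Then (10j + 9)³ = 1000j³ + 2700j² + 2430j + 729 = 10(100j³ + 270j² + 243j + 72) + 9, so k³ ≡ 9 (mod 10).

(←) Conversely, suppose k³ ≡ 9 (mod 10). The only residue r in {0, …, 9} with r³ ≡ 9 (mod 10) is r = 9, so k ≡ 9 (mod 10).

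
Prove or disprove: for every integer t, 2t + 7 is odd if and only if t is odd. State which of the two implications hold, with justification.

(⇒) fails; (⇐) holds.

(→) This fails: take t = 6. Then 2t + 7 = 19, which is odd, yet t = 6 is even, not odd.

(←) Suppose t is odd. Since 2 is even, 2t is even for every t, so 2t + 7 has the same parity as 7, which is odd. Hence 2t + 7 is odd.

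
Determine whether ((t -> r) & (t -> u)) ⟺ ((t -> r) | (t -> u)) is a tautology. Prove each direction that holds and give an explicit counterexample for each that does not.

Forward direction. Assume the antecedent. If u is true, (t -> r) | (t -> u) reduces to true regardless of the other variables. If u is false, the antecedent forces (u = F, r = F, t = F) or (u = F, r = T, t = F), and (t -> r) | (t -> u) holds there. Either way (t -> r) | (t -> u) holds.

Converse. This fails. Under u = T, r = F, t = T, the left side is false but the right side is true.

Not equivalent: only (⇒) holds.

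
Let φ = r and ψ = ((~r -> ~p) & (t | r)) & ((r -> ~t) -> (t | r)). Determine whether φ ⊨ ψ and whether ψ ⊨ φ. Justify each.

Only the forward implication holds.

(←) This fails. Under t = T, p = F, r = F, the left side is false but the right side is true.

(→) Assume the antecedent. If t is true, the antecedent forces (t = T, p = F, r = T) or (t = T, p = T, r = T), and the consequent holds there. If t is false, the antecedent forces (t = F, p = F, r = T) or (t = F, p = T, r = T), and the consequent holds there. Either way the consequent holds.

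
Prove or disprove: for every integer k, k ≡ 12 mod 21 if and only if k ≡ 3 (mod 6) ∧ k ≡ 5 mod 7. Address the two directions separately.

Only the reverse direction holds.

[⇐] If k ≡ 3 (mod 6) and k ≡ 5 (mod 7), then by the Chinese remainder theorem k ≡ 33 (mod 42). Since 33 ≡ 12 (mod 21) and 21 ∣ 42, we get k ≡ 12 (mod 21).

[⇒] This fails: k = 12 gives 12 ≡ 12 (mod 21) but 12 ≡ 0 (mod 6), so the conjunction on the right does not hold.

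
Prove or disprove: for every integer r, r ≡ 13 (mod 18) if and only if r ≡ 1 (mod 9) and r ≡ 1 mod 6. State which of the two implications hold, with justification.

Both directions fail.

(⇒) This fails: r = 13 gives 13 ≡ 13 (mod 18) but 13 ≡ 4 (mod 9), so the conjunction on the right does not hold.

(⇐) This fails: r = 1 satisfies both congruences on the right (1 ≡ 1 mod 9 and 1 ≡ 1 mod 6) yet 1 ≡ 1 (mod 18), not 13.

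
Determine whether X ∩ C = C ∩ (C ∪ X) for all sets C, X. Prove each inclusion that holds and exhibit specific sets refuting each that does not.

(⟸) This inclusion fails. Take C = {1}, X = ∅; then 1 ∈ C ∩ (C ∪ X) but 1 ∉ X ∩ C.

(⟹) Let x ∈ X ∩ C. Then x ∈ C ∩ X, from which x ∈ C ∩ (C ∪ X).

The sets are not equal: only the forward inclusion holds.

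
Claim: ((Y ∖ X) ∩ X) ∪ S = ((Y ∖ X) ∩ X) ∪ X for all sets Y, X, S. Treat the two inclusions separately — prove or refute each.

(⊆) fails and (⊇) fails.

(⊆) This inclusion fails. Take Y = ∅, X = ∅, S = {1}; then 1 ∈ ((Y ∖ X) ∩ X) ∪ S but 1 ∉ ((Y ∖ X) ∩ X) ∪ X.

(⊇) This inclusion fails. Take Y = ∅, X = {1}, S = ∅; then 1 ∈ ((Y ∖ X) ∩ X) ∪ X but 1 ∉ ((Y ∖ X) ∩ X) ∪ S.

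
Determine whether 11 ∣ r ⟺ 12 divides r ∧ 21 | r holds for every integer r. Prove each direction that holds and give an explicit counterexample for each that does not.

(⟹) This fails: take r = 11. Certainly 11 ∣ 11, but 12 ∤ 11.

(⟸) This fails: take r = 84. Both 12 ∣ 84 and 21 ∣ 84, yet 84 is not a multiple of 11 (since 84 = 7·11 + 7), so 11 ∤ 84.

(⇒) fails and (⇐) fails.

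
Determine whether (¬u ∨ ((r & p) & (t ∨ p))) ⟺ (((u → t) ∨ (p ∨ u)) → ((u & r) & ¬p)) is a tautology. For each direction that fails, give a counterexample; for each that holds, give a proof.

Both directions fail.

Forward direction. This fails. Under t = F, r = F, p = F, u = F, the left side is true but the right side is false.

Converse. This fails. Under t = F, r = T, p = F, u = T, the left side is false but the right side is true.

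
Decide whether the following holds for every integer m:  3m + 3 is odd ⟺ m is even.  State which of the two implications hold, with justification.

Both implications hold.

(→) Suppose 3m + 3 is odd. Since 3 is odd, 3m and m have the same parity, so 3m + 3 ≡ m + 3 (mod 2). As 3 is odd, 3m + 3 is odd exactly when m is even. Thus m is even.

(←) Conversely, suppose m is even; write m = 2j. Then 3m + 3 = 3·(2j) + 3 = 2·3j + 3, which is odd.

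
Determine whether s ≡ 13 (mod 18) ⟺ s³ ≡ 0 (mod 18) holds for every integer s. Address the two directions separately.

(⟹) This fails: take s = 13. Then 13 ≡ 13 (mod 18), but 13³ = 2197 ≡ 1 (mod 18), not 0.

(⟸) This fails: take s = 0. Then 0³ = 0 ≡ 0 (mod 18), yet 0 ≡ 0 (mod 18), not 13.

Neither direction holds.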